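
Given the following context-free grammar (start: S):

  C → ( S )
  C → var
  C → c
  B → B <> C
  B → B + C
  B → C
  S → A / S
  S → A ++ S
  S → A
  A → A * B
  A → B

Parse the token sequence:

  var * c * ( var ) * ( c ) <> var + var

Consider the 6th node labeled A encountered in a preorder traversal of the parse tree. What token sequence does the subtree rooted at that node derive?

c

[S [A [A [A [A [B [C var]]] * [B [C c]]] * [B [C ( [S [A [B [C var]]]] )]]] * [B [B [B [C ( [S [A [B [C c]]]] )]] <> [C var]] + [C var]]]]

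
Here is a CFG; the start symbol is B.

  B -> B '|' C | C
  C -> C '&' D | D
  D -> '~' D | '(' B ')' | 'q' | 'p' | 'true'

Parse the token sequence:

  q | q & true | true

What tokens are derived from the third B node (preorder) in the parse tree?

[B [B [B [C [D q]]] | [C [C [D q]] & [D true]]] | [C [D true]]]

q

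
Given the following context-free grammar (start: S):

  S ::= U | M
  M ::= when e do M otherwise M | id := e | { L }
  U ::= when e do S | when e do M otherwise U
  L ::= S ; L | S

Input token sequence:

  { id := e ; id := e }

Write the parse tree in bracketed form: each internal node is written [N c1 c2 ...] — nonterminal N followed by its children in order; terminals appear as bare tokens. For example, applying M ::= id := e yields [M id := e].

[S [M { [L [S [M id := e]] ; [L [S [M id := e]]]] }]]

S
M
{ L }
{ S ; L }
{ M ; L }
{ id := e ; L }
{ id := e ; S }
{ id := e ; M }
{ id := e ; id := e }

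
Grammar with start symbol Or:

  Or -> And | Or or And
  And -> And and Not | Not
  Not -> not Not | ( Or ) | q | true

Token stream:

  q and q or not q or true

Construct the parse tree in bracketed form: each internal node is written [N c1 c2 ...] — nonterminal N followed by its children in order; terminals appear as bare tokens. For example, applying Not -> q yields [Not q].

Or
Or or And
Or or And or And
And or And or And
And and Not or And or And
Not and Not or And or And
q and Not or And or And
q and q or And or And
q and q or Not or And
q and q or not Not or And
q and q or not q or And
q and q or not q or Not
q and q or not q or true

[Or [Or [Or [And [And [Not q]] and [Not q]]] or [And [Not not [Not q]]]] or [And [Not true]]]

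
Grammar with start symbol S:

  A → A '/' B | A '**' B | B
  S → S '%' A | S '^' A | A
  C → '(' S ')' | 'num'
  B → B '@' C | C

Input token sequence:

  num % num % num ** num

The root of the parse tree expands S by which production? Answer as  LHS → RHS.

S → S '%' A

[S [S [S [A [B [C num]]]] % [A [B [C num]]]] % [A [A [B [C num]]] ** [B [C num]]]]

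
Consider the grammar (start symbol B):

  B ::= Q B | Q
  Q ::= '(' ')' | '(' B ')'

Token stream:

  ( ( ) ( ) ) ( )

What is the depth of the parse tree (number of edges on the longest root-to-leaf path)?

[B [Q ( [B [Q ( )] [B [Q ( )]]] )] [B [Q ( )]]]

5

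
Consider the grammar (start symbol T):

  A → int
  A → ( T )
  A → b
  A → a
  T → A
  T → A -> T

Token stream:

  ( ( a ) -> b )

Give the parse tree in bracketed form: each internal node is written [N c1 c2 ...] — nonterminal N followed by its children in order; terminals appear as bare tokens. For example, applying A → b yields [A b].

T
A
( T )
( A -> T )
( ( T ) -> T )
( ( A ) -> T )
( ( a ) -> T )
( ( a ) -> A )
( ( a ) -> b )

[T [A ( [T [A ( [T [A a]] )] -> [T [A b]]] )]]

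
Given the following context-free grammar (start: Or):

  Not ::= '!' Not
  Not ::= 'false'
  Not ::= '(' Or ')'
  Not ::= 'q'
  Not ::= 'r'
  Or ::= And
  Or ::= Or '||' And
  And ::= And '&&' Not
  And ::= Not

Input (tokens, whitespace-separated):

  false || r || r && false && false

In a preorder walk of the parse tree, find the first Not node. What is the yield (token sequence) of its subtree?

[Or [Or [Or [And [Not false]]] || [And [Not r]]] || [And [And [And [Not r]] && [Not false]] && [Not false]]]

false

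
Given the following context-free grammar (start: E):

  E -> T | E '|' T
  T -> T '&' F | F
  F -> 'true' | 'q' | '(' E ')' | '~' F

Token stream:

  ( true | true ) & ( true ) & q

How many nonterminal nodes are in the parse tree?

[E [T [T [T [F ( [E [E [T [F true]]] | [T [F true]]] )]] & [F ( [E [T [F true]]] )]] & [F q]]]

16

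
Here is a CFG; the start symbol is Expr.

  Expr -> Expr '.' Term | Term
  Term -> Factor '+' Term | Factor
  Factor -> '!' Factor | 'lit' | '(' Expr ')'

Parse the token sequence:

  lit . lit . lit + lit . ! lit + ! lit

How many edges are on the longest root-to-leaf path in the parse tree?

6

[Expr [Expr [Expr [Expr [Term [Factor lit]]] . [Term [Factor lit]]] . [Term [Factor lit] + [Term [Factor lit]]]] . [Term [Factor ! [Factor lit]] + [Term [Factor ! [Factor lit]]]]]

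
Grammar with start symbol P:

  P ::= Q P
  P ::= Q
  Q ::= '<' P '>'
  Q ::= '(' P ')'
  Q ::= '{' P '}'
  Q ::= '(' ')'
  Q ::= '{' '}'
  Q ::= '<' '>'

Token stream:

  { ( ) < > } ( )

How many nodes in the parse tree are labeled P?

[P [Q { [P [Q ( )] [P [Q < >]]] }] [P [Q ( )]]]

4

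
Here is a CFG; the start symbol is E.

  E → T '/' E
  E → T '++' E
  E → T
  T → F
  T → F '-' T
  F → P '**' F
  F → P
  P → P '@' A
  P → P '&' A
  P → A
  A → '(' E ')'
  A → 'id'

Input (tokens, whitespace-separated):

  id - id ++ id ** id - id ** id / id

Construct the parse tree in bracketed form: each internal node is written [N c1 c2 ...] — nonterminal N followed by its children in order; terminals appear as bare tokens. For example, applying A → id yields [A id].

[E [T [F [P [A id]]] - [T [F [P [A id]]]]] ++ [E [T [F [P [A id]] ** [F [P [A id]]]] - [T [F [P [A id]] ** [F [P [A id]]]]]] / [E [T [F [P [A id]]]]]]]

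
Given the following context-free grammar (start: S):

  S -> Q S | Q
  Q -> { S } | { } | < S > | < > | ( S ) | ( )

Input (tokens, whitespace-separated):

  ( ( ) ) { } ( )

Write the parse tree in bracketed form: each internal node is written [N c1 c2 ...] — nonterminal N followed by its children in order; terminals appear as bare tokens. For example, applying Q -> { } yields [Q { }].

[S [Q ( [S [Q ( )]] )] [S [Q { }] [S [Q ( )]]]]

S
Q S
( S ) S
( Q ) S
( ( ) ) S
( ( ) ) Q S
( ( ) ) { } S
( ( ) ) { } Q
( ( ) ) { } ( )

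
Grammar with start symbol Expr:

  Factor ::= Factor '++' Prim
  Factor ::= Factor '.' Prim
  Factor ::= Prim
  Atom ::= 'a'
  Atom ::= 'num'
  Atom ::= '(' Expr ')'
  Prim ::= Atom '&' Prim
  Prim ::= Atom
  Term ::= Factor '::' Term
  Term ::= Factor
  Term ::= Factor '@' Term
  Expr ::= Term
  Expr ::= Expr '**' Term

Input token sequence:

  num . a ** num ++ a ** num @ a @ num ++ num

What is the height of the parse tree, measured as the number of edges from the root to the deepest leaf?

[Expr [Expr [Expr [Term [Factor [Factor [Prim [Atom num]]] . [Prim [Atom a]]]]] ** [Term [Factor [Factor [Prim [Atom num]]] ++ [Prim [Atom a]]]]] ** [Term [Factor [Prim [Atom num]]] @ [Term [Factor [Prim [Atom a]]] @ [Term [Factor [Factor [Prim [Atom num]]] ++ [Prim [Atom num]]]]]]]

8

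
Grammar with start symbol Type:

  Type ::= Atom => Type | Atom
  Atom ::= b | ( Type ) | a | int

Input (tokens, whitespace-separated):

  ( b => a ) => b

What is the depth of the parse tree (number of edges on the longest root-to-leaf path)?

5

[Type [Atom ( [Type [Atom b] => [Type [Atom a]]] )] => [Type [Atom b]]]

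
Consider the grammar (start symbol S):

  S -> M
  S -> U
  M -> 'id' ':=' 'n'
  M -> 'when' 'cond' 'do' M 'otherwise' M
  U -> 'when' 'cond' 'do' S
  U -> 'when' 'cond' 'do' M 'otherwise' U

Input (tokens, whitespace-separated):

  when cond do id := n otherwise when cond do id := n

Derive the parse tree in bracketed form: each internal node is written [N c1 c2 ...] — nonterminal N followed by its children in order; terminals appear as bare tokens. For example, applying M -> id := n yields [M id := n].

S
U
when cond do M otherwise U
when cond do id := n otherwise U
when cond do id := n otherwise when cond do S
when cond do id := n otherwise when cond do M
when cond do id := n otherwise when cond do id := n

[S [U when cond do [M id := n] otherwise [U when cond do [S [M id := n]]]]]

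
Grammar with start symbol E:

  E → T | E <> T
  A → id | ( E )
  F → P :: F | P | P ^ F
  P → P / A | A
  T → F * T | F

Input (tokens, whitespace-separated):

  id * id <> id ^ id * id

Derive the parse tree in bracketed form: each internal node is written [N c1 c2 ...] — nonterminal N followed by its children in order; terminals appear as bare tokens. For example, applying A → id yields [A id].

E
E <> T
T <> T
F * T <> T
P * T <> T
A * T <> T
id * T <> T
id * F <> T
id * P <> T
id * A <> T
id * id <> T
id * id <> F * T
id * id <> P ^ F * T
id * id <> A ^ F * T
id * id <> id ^ F * T
id * id <> id ^ P * T
id * id <> id ^ A * T
id * id <> id ^ id * T
id * id <> id ^ id * F
id * id <> id ^ id * P
id * id <> id ^ id * A
id * id <> id ^ id * id

[E [E [T [F [P [A id]]] * [T [F [P [A id]]]]]] <> [T [F [P [A id]] ^ [F [P [A id]]]] * [T [F [P [A id]]]]]]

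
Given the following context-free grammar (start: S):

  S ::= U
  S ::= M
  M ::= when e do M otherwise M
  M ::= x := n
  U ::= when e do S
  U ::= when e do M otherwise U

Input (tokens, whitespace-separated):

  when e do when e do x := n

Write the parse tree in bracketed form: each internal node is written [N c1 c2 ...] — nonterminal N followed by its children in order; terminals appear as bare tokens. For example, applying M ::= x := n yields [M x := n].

[S [U when e do [S [U when e do [S [M x := n]]]]]]

S
U
when e do S
when e do U
when e do when e do S
when e do when e do M
when e do when e do x := n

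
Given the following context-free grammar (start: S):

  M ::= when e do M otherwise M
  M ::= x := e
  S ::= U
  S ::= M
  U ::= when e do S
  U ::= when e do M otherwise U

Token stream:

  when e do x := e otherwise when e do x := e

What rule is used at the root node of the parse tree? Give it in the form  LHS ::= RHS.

S ::= U

[S [U when e do [M x := e] otherwise [U when e do [S [M x := e]]]]]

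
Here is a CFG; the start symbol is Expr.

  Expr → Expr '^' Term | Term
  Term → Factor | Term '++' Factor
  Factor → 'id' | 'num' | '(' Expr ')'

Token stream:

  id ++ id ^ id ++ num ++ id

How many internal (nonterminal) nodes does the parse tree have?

[Expr [Expr [Term [Term [Factor id]] ++ [Factor id]]] ^ [Term [Term [Term [Factor id]] ++ [Factor num]] ++ [Factor id]]]

12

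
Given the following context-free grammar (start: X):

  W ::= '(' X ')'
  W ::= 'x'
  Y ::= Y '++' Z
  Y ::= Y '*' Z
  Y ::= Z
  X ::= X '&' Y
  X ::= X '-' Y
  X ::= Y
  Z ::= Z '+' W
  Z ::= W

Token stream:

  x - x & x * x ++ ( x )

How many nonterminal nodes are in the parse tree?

22

[X [X [X [Y [Z [W x]]]] - [Y [Z [W x]]]] & [Y [Y [Y [Z [W x]]] * [Z [W x]]] ++ [Z [W ( [X [Y [Z [W x]]]] )]]]]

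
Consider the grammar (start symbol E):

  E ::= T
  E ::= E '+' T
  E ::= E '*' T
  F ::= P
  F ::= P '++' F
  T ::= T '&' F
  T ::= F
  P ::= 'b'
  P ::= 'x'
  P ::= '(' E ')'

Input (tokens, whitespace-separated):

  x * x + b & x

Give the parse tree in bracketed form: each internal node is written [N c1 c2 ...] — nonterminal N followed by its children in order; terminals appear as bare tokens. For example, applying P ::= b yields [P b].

[E [E [E [T [F [P x]]]] * [T [F [P x]]]] + [T [T [F [P b]]] & [F [P x]]]]

E
E + T
E * T + T
T * T + T
F * T + T
P * T + T
x * T + T
x * F + T
x * P + T
x * x + T
x * x + T & F
x * x + F & F
x * x + P & F
x * x + b & F
x * x + b & P
x * x + b & x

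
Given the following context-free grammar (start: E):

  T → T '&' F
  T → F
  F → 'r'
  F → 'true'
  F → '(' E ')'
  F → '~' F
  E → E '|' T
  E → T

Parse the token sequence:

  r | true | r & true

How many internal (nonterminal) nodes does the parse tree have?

[E [E [E [T [F r]]] | [T [F true]]] | [T [T [F r]] & [F true]]]

11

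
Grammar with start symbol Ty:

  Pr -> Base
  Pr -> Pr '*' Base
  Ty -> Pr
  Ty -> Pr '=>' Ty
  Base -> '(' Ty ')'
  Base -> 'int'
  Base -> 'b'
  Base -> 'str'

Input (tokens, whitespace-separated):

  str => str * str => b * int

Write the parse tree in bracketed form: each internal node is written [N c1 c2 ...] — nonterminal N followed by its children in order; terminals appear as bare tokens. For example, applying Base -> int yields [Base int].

Ty
Pr => Ty
Base => Ty
str => Ty
str => Pr => Ty
str => Pr * Base => Ty
str => Base * Base => Ty
str => str * Base => Ty
str => str * str => Ty
str => str * str => Pr
str => str * str => Pr * Base
str => str * str => Base * Base
str => str * str => b * Base
str => str * str => b * int

[Ty [Pr [Base str]] => [Ty [Pr [Pr [Base str]] * [Base str]] => [Ty [Pr [Pr [Base b]] * [Base int]]]]]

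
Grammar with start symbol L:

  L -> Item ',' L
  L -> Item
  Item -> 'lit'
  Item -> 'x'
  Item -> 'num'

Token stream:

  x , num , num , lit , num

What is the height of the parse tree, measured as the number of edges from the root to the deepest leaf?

6

[L [Item x] , [L [Item num] , [L [Item num] , [L [Item lit] , [L [Item num]]]]]]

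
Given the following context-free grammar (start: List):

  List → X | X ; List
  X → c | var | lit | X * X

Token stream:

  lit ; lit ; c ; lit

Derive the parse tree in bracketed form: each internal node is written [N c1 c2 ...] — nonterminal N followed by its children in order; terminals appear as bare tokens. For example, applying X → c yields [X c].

List
X ; List
lit ; List
lit ; X ; List
lit ; lit ; List
lit ; lit ; X ; List
lit ; lit ; c ; List
lit ; lit ; c ; X
lit ; lit ; c ; lit

[List [X lit] ; [List [X lit] ; [List [X c] ; [List [X lit]]]]]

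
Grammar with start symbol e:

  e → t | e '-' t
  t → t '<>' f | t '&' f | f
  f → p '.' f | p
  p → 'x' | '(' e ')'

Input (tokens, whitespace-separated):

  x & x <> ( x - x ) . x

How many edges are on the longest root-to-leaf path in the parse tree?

[e [t [t [t [f [p x]]] & [f [p x]]] <> [f [p ( [e [e [t [f [p x]]]] - [t [f [p x]]]] )] . [f [p x]]]]]

9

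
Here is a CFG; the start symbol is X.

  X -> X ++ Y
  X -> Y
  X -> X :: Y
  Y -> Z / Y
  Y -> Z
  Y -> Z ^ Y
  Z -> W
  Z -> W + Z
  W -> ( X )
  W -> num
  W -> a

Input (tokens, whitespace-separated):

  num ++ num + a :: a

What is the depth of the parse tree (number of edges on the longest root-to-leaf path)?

[X [X [X [Y [Z [W num]]]] ++ [Y [Z [W num] + [Z [W a]]]]] :: [Y [Z [W a]]]]

6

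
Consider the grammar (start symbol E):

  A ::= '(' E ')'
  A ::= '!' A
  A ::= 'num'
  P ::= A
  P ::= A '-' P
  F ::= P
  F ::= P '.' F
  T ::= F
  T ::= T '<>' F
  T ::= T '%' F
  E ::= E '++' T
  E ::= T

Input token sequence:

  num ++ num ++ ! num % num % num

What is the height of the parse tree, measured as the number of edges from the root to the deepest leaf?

[E [E [E [T [F [P [A num]]]]] ++ [T [F [P [A num]]]]] ++ [T [T [T [F [P [A ! [A num]]]]] % [F [P [A num]]]] % [F [P [A num]]]]]

8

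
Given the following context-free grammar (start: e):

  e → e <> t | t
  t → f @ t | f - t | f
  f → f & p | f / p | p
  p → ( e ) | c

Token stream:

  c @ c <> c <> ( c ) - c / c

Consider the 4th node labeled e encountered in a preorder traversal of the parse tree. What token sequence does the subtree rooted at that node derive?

c

[e [e [e [t [f [p c]] @ [t [f [p c]]]]] <> [t [f [p c]]]] <> [t [f [p ( [e [t [f [p c]]]] )]] - [t [f [f [p c]] / [p c]]]]]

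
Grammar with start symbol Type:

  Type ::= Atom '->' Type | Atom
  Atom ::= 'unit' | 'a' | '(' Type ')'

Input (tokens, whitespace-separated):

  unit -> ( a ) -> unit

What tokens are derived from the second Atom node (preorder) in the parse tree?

[Type [Atom unit] -> [Type [Atom ( [Type [Atom a]] )] -> [Type [Atom unit]]]]

( a )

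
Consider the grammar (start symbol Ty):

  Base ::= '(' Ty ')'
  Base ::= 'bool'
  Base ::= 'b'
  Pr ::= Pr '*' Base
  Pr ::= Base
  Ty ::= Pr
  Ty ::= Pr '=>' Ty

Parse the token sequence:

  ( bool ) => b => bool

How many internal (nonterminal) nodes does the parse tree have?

12

[Ty [Pr [Base ( [Ty [Pr [Base bool]]] )]] => [Ty [Pr [Base b]] => [Ty [Pr [Base bool]]]]]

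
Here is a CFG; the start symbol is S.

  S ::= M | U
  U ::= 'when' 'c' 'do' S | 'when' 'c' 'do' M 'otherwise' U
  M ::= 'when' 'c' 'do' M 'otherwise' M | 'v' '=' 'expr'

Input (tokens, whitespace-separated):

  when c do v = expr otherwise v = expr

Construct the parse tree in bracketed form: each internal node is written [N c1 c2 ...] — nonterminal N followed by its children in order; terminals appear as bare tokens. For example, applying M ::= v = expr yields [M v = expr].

S
M
when c do M otherwise M
when c do v = expr otherwise M
when c do v = expr otherwise v = expr

[S [M when c do [M v = expr] otherwise [M v = expr]]]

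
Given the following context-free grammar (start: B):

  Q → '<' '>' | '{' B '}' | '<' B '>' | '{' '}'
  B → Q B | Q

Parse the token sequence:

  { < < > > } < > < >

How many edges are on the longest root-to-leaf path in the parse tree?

6

[B [Q { [B [Q < [B [Q < >]] >]] }] [B [Q < >] [B [Q < >]]]]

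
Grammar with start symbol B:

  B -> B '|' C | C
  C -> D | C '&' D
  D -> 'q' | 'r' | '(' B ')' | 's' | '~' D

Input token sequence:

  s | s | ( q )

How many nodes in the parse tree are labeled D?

[B [B [B [C [D s]]] | [C [D s]]] | [C [D ( [B [C [D q]]] )]]]

4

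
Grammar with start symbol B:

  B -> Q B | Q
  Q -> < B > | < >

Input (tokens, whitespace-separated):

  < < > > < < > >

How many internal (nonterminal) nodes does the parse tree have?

[B [Q < [B [Q < >]] >] [B [Q < [B [Q < >]] >]]]

8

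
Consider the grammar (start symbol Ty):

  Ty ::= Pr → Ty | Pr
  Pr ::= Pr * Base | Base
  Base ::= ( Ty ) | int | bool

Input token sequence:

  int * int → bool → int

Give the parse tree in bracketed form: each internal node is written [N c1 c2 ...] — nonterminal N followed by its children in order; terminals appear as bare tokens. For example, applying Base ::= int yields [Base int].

Ty
Pr → Ty
Pr * Base → Ty
Base * Base → Ty
int * Base → Ty
int * int → Ty
int * int → Pr → Ty
int * int → Base → Ty
int * int → bool → Ty
int * int → bool → Pr
int * int → bool → Base
int * int → bool → int

[Ty [Pr [Pr [Base int]] * [Base int]] → [Ty [Pr [Base bool]] → [Ty [Pr [Base int]]]]]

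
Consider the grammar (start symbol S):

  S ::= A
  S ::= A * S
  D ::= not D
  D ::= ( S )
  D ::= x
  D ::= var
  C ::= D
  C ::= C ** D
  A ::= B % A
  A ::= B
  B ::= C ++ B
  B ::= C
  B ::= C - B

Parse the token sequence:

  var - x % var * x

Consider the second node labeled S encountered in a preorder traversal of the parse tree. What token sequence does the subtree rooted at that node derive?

[S [A [B [C [D var]] - [B [C [D x]]]] % [A [B [C [D var]]]]] * [S [A [B [C [D x]]]]]]

x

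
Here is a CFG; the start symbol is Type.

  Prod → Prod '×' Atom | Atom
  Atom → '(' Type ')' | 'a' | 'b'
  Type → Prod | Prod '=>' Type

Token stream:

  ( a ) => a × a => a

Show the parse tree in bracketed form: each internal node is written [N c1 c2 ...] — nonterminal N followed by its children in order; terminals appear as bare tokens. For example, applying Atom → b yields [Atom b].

[Type [Prod [Atom ( [Type [Prod [Atom a]]] )]] => [Type [Prod [Prod [Atom a]] × [Atom a]] => [Type [Prod [Atom a]]]]]

Type
Prod => Type
Atom => Type
( Type ) => Type
( Prod ) => Type
( Atom ) => Type
( a ) => Type
( a ) => Prod => Type
( a ) => Prod × Atom => Type
( a ) => Atom × Atom => Type
( a ) => a × Atom => Type
( a ) => a × a => Type
( a ) => a × a => Prod
( a ) => a × a => Atom
( a ) => a × a => a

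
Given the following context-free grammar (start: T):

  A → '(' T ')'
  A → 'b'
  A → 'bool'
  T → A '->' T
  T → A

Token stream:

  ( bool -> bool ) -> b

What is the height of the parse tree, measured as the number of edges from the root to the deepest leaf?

5

[T [A ( [T [A bool] -> [T [A bool]]] )] -> [T [A b]]]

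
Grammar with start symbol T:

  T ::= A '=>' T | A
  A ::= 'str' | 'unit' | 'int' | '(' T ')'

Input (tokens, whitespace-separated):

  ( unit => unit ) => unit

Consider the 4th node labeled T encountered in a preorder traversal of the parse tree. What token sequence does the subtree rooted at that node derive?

unit

[T [A ( [T [A unit] => [T [A unit]]] )] => [T [A unit]]]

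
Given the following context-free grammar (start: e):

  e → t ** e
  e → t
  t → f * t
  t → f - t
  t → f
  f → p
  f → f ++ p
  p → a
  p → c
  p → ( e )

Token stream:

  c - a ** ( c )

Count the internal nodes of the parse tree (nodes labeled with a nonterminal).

15

[e [t [f [p c]] - [t [f [p a]]]] ** [e [t [f [p ( [e [t [f [p c]]]] )]]]]]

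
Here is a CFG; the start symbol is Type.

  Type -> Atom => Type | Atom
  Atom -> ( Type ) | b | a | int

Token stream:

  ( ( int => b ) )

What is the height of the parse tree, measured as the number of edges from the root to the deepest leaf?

7

[Type [Atom ( [Type [Atom ( [Type [Atom int] => [Type [Atom b]]] )]] )]]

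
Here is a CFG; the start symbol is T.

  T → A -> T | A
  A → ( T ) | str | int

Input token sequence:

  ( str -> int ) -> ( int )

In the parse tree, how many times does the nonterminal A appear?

[T [A ( [T [A str] -> [T [A int]]] )] -> [T [A ( [T [A int]] )]]]

5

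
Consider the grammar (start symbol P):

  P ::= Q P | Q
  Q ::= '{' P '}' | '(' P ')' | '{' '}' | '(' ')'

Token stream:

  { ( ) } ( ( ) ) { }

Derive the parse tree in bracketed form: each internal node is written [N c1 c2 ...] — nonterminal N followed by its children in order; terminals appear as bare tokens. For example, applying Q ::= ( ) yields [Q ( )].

[P [Q { [P [Q ( )]] }] [P [Q ( [P [Q ( )]] )] [P [Q { }]]]]

P
Q P
{ P } P
{ Q } P
{ ( ) } P
{ ( ) } Q P
{ ( ) } ( P ) P
{ ( ) } ( Q ) P
{ ( ) } ( ( ) ) P
{ ( ) } ( ( ) ) Q
{ ( ) } ( ( ) ) { }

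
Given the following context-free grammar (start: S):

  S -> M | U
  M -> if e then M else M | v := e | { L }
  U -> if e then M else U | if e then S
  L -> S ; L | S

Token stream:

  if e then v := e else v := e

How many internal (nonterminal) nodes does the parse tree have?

4

[S [M if e then [M v := e] else [M v := e]]]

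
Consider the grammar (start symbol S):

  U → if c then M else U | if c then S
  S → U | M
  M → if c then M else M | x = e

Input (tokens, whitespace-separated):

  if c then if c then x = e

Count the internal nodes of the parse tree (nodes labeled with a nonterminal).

6

[S [U if c then [S [U if c then [S [M x = e]]]]]]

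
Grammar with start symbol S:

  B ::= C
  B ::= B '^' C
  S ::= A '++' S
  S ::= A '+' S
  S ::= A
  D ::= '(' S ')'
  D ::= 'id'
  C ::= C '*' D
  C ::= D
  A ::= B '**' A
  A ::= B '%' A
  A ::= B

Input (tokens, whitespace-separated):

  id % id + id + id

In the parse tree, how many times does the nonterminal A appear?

[S [A [B [C [D id]]] % [A [B [C [D id]]]]] + [S [A [B [C [D id]]]] + [S [A [B [C [D id]]]]]]]

4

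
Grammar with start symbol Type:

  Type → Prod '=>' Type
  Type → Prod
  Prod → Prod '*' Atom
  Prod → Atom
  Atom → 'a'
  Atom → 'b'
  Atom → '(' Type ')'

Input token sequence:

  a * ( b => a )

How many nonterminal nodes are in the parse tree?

11

[Type [Prod [Prod [Atom a]] * [Atom ( [Type [Prod [Atom b]] => [Type [Prod [Atom a]]]] )]]]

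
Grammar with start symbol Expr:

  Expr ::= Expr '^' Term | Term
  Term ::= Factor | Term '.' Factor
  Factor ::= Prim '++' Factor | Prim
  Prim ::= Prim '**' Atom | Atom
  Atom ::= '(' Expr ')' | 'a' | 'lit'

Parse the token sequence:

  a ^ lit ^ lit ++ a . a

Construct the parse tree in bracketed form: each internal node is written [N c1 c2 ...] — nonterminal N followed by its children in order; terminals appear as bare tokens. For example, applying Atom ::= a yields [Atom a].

[Expr [Expr [Expr [Term [Factor [Prim [Atom a]]]]] ^ [Term [Factor [Prim [Atom lit]]]]] ^ [Term [Term [Factor [Prim [Atom lit]] ++ [Factor [Prim [Atom a]]]]] . [Factor [Prim [Atom a]]]]]

Expr
Expr ^ Term
Expr ^ Term ^ Term
Term ^ Term ^ Term
Factor ^ Term ^ Term
Prim ^ Term ^ Term
Atom ^ Term ^ Term
a ^ Term ^ Term
a ^ Factor ^ Term
a ^ Prim ^ Term
a ^ Atom ^ Term
a ^ lit ^ Term
a ^ lit ^ Term . Factor
a ^ lit ^ Factor . Factor
a ^ lit ^ Prim ++ Factor . Factor
a ^ lit ^ Atom ++ Factor . Factor
a ^ lit ^ lit ++ Factor . Factor
a ^ lit ^ lit ++ Prim . Factor
a ^ lit ^ lit ++ Atom . Factor
a ^ lit ^ lit ++ a . Factor
a ^ lit ^ lit ++ a . Prim
a ^ lit ^ lit ++ a . Atom
a ^ lit ^ lit ++ a . a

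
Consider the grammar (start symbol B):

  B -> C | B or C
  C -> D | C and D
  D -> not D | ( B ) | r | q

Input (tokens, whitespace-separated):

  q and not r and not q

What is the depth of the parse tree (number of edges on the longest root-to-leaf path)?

5

[B [C [C [C [D q]] and [D not [D r]]] and [D not [D q]]]]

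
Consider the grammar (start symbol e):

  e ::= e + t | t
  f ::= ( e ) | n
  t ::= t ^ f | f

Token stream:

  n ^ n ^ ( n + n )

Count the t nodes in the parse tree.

[e [t [t [t [f n]] ^ [f n]] ^ [f ( [e [e [t [f n]]] + [t [f n]]] )]]]

5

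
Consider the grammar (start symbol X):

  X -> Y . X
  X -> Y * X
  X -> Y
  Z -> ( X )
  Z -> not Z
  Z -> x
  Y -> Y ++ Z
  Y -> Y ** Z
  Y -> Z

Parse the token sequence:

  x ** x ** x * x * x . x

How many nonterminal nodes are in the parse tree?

[X [Y [Y [Y [Z x]] ** [Z x]] ** [Z x]] * [X [Y [Z x]] * [X [Y [Z x]] . [X [Y [Z x]]]]]]

16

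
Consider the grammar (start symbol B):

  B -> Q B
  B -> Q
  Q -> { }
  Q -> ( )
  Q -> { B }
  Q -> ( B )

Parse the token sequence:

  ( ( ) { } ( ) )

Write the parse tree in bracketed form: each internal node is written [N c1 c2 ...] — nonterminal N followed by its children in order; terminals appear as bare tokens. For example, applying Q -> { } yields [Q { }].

[B [Q ( [B [Q ( )] [B [Q { }] [B [Q ( )]]]] )]]

B
Q
( B )
( Q B )
( ( ) B )
( ( ) Q B )
( ( ) { } B )
( ( ) { } Q )
( ( ) { } ( ) )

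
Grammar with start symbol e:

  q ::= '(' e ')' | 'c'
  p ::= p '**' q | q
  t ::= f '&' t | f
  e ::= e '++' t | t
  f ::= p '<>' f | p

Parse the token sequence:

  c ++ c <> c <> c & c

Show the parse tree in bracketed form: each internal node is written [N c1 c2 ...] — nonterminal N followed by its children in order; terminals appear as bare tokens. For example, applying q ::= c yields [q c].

[e [e [t [f [p [q c]]]]] ++ [t [f [p [q c]] <> [f [p [q c]] <> [f [p [q c]]]]] & [t [f [p [q c]]]]]]

e
e ++ t
t ++ t
f ++ t
p ++ t
q ++ t
c ++ t
c ++ f & t
c ++ p <> f & t
c ++ q <> f & t
c ++ c <> f & t
c ++ c <> p <> f & t
c ++ c <> q <> f & t
c ++ c <> c <> f & t
c ++ c <> c <> p & t
c ++ c <> c <> q & t
c ++ c <> c <> c & t
c ++ c <> c <> c & f
c ++ c <> c <> c & p
c ++ c <> c <> c & q
c ++ c <> c <> c & c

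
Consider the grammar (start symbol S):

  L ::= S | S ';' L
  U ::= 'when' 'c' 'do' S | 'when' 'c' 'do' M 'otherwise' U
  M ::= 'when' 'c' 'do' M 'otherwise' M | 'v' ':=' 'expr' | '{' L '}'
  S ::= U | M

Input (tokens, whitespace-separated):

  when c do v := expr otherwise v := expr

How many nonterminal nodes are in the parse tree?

4

[S [M when c do [M v := expr] otherwise [M v := expr]]]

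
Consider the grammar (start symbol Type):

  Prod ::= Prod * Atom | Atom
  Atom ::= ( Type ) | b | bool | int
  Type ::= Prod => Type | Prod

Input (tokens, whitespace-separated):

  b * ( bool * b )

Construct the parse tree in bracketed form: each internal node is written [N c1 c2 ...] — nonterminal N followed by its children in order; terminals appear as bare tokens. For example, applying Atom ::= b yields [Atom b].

[Type [Prod [Prod [Atom b]] * [Atom ( [Type [Prod [Prod [Atom bool]] * [Atom b]]] )]]]

Type
Prod
Prod * Atom
Atom * Atom
b * Atom
b * ( Type )
b * ( Prod )
b * ( Prod * Atom )
b * ( Atom * Atom )
b * ( bool * Atom )
b * ( bool * b )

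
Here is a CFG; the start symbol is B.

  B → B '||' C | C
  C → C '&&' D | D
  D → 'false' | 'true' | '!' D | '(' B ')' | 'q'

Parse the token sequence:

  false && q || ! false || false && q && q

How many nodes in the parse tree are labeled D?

[B [B [B [C [C [D false]] && [D q]]] || [C [D ! [D false]]]] || [C [C [C [D false]] && [D q]] && [D q]]]

7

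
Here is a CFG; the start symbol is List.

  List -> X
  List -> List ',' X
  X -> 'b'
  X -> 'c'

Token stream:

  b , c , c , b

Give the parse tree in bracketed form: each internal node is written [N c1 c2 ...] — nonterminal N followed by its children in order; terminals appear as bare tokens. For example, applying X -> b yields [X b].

[List [List [List [List [X b]] , [X c]] , [X c]] , [X b]]

List
List , X
List , X , X
List , X , X , X
X , X , X , X
b , X , X , X
b , c , X , X
b , c , c , X
b , c , c , b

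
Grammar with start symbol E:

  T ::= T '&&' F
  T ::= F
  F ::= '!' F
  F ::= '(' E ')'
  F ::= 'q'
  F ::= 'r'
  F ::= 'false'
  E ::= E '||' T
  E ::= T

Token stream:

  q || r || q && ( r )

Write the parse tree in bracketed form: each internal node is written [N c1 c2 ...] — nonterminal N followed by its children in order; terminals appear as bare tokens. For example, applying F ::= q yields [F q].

[E [E [E [T [F q]]] || [T [F r]]] || [T [T [F q]] && [F ( [E [T [F r]]] )]]]

E
E || T
E || T || T
T || T || T
F || T || T
q || T || T
q || F || T
q || r || T
q || r || T && F
q || r || F && F
q || r || q && F
q || r || q && ( E )
q || r || q && ( T )
q || r || q && ( F )
q || r || q && ( r )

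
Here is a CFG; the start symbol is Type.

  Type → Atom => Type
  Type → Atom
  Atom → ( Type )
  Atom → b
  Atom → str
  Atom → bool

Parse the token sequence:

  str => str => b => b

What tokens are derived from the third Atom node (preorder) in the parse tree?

[Type [Atom str] => [Type [Atom str] => [Type [Atom b] => [Type [Atom b]]]]]

b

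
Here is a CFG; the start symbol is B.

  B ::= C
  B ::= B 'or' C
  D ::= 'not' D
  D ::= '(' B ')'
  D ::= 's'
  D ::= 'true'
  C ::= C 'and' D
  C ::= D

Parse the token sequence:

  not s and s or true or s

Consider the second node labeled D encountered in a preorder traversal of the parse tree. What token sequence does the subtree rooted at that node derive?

[B [B [B [C [C [D not [D s]]] and [D s]]] or [C [D true]]] or [C [D s]]]

s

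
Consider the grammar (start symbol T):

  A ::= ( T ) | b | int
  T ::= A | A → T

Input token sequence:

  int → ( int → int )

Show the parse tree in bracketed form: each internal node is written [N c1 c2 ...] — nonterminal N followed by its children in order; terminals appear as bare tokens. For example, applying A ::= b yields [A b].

[T [A int] → [T [A ( [T [A int] → [T [A int]]] )]]]

T
A → T
int → T
int → A
int → ( T )
int → ( A → T )
int → ( int → T )
int → ( int → A )
int → ( int → int )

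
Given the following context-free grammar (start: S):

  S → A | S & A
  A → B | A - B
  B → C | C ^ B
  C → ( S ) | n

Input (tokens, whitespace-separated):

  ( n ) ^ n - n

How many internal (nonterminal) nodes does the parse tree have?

13

[S [A [A [B [C ( [S [A [B [C n]]]] )] ^ [B [C n]]]] - [B [C n]]]]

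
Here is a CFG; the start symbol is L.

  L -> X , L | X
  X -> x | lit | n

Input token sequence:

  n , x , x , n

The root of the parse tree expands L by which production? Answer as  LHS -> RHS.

L -> X , L

[L [X n] , [L [X x] , [L [X x] , [L [X n]]]]]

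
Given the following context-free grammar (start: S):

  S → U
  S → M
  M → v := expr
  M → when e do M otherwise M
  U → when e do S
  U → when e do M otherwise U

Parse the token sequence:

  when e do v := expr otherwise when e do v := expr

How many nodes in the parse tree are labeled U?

[S [U when e do [M v := expr] otherwise [U when e do [S [M v := expr]]]]]

2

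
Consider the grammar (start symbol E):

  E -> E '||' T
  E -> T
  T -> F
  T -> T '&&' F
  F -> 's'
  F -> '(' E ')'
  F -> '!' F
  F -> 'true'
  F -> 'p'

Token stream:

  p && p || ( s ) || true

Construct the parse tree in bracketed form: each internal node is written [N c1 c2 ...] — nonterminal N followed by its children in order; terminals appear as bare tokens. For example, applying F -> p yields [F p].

E
E || T
E || T || T
T || T || T
T && F || T || T
F && F || T || T
p && F || T || T
p && p || T || T
p && p || F || T
p && p || ( E ) || T
p && p || ( T ) || T
p && p || ( F ) || T
p && p || ( s ) || T
p && p || ( s ) || F
p && p || ( s ) || true

[E [E [E [T [T [F p]] && [F p]]] || [T [F ( [E [T [F s]]] )]]] || [T [F true]]]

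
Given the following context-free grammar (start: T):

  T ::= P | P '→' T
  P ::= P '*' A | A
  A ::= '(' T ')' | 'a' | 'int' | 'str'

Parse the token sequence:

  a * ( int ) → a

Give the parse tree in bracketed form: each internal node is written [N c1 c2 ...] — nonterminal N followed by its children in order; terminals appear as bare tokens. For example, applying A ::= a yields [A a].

T
P → T
P * A → T
A * A → T
a * A → T
a * ( T ) → T
a * ( P ) → T
a * ( A ) → T
a * ( int ) → T
a * ( int ) → P
a * ( int ) → A
a * ( int ) → a

[T [P [P [A a]] * [A ( [T [P [A int]]] )]] → [T [P [A a]]]]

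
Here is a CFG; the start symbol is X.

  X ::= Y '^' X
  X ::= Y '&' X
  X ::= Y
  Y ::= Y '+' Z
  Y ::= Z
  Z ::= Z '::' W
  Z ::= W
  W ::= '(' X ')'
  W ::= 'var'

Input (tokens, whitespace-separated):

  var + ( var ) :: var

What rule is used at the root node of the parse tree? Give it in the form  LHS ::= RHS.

[X [Y [Y [Z [W var]]] + [Z [Z [W ( [X [Y [Z [W var]]]] )]] :: [W var]]]]

X ::= Y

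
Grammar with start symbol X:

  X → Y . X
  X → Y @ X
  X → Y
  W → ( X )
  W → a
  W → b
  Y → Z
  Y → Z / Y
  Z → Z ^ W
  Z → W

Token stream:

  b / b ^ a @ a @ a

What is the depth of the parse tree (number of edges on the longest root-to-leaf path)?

6

[X [Y [Z [W b]] / [Y [Z [Z [W b]] ^ [W a]]]] @ [X [Y [Z [W a]]] @ [X [Y [Z [W a]]]]]]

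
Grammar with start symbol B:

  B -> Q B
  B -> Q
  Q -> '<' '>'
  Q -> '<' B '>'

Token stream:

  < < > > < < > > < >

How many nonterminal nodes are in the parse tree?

[B [Q < [B [Q < >]] >] [B [Q < [B [Q < >]] >] [B [Q < >]]]]

10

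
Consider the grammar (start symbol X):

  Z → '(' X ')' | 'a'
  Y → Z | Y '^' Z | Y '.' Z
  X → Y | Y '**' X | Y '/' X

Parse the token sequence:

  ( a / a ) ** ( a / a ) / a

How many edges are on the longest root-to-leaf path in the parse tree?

[X [Y [Z ( [X [Y [Z a]] / [X [Y [Z a]]]] )]] ** [X [Y [Z ( [X [Y [Z a]] / [X [Y [Z a]]]] )]] / [X [Y [Z a]]]]]

8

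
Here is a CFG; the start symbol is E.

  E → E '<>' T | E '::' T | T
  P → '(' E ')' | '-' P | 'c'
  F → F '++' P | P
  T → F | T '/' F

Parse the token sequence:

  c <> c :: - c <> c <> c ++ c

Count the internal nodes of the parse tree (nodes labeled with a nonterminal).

[E [E [E [E [E [T [F [P c]]]] <> [T [F [P c]]]] :: [T [F [P - [P c]]]]] <> [T [F [P c]]]] <> [T [F [F [P c]] ++ [P c]]]]

23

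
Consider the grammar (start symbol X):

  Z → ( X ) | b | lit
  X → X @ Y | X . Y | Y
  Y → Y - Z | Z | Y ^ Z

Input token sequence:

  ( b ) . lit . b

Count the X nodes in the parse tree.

[X [X [X [Y [Z ( [X [Y [Z b]]] )]]] . [Y [Z lit]]] . [Y [Z b]]]

4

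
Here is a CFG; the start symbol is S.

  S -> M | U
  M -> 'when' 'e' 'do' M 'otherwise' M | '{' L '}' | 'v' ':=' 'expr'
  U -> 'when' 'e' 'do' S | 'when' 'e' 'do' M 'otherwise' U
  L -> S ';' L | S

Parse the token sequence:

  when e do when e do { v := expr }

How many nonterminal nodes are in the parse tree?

[S [U when e do [S [U when e do [S [M { [L [S [M v := expr]]] }]]]]]]

9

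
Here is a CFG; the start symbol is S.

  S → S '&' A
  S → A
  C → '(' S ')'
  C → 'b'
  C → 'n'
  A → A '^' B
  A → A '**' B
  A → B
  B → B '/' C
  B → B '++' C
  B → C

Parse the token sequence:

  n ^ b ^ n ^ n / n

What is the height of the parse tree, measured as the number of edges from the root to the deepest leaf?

7

[S [A [A [A [A [B [C n]]] ^ [B [C b]]] ^ [B [C n]]] ^ [B [B [C n]] / [C n]]]]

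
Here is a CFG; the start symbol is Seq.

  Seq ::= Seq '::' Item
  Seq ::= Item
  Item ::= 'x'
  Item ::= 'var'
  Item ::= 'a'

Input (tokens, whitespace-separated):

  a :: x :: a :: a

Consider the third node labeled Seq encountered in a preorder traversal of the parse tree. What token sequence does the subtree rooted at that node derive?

a :: x

[Seq [Seq [Seq [Seq [Item a]] :: [Item x]] :: [Item a]] :: [Item a]]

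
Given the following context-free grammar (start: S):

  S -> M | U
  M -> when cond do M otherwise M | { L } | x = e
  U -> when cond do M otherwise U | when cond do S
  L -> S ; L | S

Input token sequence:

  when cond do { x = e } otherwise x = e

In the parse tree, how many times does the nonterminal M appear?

[S [M when cond do [M { [L [S [M x = e]]] }] otherwise [M x = e]]]

4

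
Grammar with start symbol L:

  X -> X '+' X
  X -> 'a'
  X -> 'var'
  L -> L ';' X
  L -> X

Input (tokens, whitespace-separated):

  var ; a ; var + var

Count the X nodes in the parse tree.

5

[L [L [L [X var]] ; [X a]] ; [X [X var] + [X var]]]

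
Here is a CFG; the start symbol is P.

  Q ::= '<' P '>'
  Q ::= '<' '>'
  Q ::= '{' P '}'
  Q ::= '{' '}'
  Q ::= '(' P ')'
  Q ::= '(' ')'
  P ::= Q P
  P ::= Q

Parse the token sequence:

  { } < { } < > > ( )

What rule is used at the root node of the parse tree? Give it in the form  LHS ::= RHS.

P ::= Q P

[P [Q { }] [P [Q < [P [Q { }] [P [Q < >]]] >] [P [Q ( )]]]]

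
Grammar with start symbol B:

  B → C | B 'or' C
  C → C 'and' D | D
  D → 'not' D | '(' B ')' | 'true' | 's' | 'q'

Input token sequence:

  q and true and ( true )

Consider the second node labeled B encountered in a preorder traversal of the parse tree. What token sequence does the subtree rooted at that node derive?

[B [C [C [C [D q]] and [D true]] and [D ( [B [C [D true]]] )]]]

true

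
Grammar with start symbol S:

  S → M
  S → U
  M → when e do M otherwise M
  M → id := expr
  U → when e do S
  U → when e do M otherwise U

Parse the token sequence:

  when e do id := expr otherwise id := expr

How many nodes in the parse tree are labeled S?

[S [M when e do [M id := expr] otherwise [M id := expr]]]

1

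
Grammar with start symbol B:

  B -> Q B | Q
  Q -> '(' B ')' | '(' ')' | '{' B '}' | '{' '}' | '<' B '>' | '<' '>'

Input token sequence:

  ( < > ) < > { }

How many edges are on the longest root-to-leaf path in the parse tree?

[B [Q ( [B [Q < >]] )] [B [Q < >] [B [Q { }]]]]

4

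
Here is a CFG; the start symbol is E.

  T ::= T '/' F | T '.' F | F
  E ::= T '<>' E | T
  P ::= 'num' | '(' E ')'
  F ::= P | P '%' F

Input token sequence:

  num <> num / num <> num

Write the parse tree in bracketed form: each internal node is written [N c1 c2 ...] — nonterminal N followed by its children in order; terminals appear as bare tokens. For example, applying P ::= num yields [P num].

E
T <> E
F <> E
P <> E
num <> E
num <> T <> E
num <> T / F <> E
num <> F / F <> E
num <> P / F <> E
num <> num / F <> E
num <> num / P <> E
num <> num / num <> E
num <> num / num <> T
num <> num / num <> F
num <> num / num <> P
num <> num / num <> num

[E [T [F [P num]]] <> [E [T [T [F [P num]]] / [F [P num]]] <> [E [T [F [P num]]]]]]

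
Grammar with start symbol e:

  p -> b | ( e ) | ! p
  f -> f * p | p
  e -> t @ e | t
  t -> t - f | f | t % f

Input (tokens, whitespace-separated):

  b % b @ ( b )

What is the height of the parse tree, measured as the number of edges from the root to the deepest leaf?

[e [t [t [f [p b]]] % [f [p b]]] @ [e [t [f [p ( [e [t [f [p b]]]] )]]]]]

9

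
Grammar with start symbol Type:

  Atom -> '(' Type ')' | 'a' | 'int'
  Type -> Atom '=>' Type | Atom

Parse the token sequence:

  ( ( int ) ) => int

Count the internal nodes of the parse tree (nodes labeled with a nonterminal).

8

[Type [Atom ( [Type [Atom ( [Type [Atom int]] )]] )] => [Type [Atom int]]]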